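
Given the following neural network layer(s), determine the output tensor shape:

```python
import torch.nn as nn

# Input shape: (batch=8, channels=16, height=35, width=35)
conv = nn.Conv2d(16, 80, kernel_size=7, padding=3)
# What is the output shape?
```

Input: (8, 16, 35, 35) -> Output: (8, 80, 35, 35)

Answer: (8, 80, 35, 35)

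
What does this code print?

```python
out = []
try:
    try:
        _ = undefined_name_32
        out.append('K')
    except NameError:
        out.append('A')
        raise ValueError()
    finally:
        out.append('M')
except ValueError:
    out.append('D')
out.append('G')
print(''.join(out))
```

Execution trace: 'A' (inner except NameError) → 'M' (inner finally) → 'D' (outer except ValueError) → 'G' (after the try/except). Output: AMDG

Answer: AMDG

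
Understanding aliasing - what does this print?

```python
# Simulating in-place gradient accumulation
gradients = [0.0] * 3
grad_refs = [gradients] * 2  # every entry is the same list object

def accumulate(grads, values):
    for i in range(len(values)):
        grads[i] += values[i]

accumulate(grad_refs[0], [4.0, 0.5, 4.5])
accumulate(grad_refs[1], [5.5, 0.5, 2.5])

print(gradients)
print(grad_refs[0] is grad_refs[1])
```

Key concept: gradient accumulation aliasing.
Step by step:
`gradients = [0.0] * 3` → gradients = [0.0, 0.0, 0.0]
`grad_refs = [gradients] * 2` → grad_refs = [[0.0, 0.0, 0.0], [0.0, 0.0, 0.0]]
`accumulate(grad_refs[0], [4.0, 0.5, 4.5])` → gradients = [4.0, 0.5, 4.5]; grad_refs = [[4.0, 0.5, 4.5], [4.0, 0.5, 4.5]]
`accumulate(grad_refs[1], [5.5, 0.5, 2.5])` → gradients = [9.5, 1.0, 7.0]; grad_refs = [[9.5, 1.0, 7.0], [9.5, 1.0, 7.0]]
`print(gradients)` → prints [9.5, 1.0, 7.0]
`print(grad_refs[0] is grad_refs[1])` → prints True

Answer:
[9.5, 1.0, 7.0]
True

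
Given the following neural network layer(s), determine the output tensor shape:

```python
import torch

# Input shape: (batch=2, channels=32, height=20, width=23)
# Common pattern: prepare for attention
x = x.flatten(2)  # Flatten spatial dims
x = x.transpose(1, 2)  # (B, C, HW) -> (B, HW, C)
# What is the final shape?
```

Input: (2, 32, 20, 23) -> after flatten(2): (2, 32, 460) -> Output: (2, 460, 32)

Answer: (2, 460, 32)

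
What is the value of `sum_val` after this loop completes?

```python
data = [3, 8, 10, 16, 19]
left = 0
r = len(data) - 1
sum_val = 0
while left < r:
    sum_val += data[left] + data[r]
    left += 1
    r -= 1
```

Sum of pairs from ends
`sum_val` takes the values: 0 → 22 → 46

Answer: 46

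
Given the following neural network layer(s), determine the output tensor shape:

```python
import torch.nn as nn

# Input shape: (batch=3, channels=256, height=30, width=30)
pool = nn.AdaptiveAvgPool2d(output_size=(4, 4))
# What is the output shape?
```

Input: (3, 256, 30, 30) -> Output: (3, 256, 4, 4)

Answer: (3, 256, 4, 4)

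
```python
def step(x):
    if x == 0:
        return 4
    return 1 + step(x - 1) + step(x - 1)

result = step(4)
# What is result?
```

step(x) = 1 + 2·step(x-1), step(0)=4. Closed form: (4+1)·2^4 - 1 = 79.

Answer: 79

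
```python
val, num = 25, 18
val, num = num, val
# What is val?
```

Trace:
`val, num = 25, 18` → val = 25; num = 18
`val, num = num, val` → val = 18; num = 25
So val = 18

Answer: 18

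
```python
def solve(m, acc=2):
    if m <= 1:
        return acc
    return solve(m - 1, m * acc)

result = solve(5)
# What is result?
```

Accumulator trace (n, acc): (5, 2) -> (4, 10) -> (3, 40) -> (2, 120) -> (1, 240) -> return 240

Answer: 240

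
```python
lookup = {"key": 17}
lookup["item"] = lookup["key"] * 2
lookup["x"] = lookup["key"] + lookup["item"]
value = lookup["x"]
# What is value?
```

Trace:
`lookup = {"key": 17}` → lookup = {'key': 17}
`lookup["item"] = lookup["key"] * 2` → lookup = {'key': 17, 'item': 34}
`lookup["x"] = lookup["key"] + lookup["item"]` → lookup = {'key': 17, 'item': 34, 'x': 51}
`value = lookup["x"]` → value = 51
So value = 51

Answer: 51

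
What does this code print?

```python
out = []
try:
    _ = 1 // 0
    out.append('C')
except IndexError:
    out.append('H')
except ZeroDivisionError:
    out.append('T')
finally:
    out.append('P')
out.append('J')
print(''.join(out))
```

Execution trace: 'T' (except ZeroDivisionError) → 'P' (finally) → 'J' (after the try/except). Output: TPJ

Answer: TPJ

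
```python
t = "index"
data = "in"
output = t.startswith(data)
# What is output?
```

Trace:
`t = "index"` → t = 'index'
`data = "in"` → data = 'in'
`output = t.startswith(data)` → output = True
So output = True

Answer: True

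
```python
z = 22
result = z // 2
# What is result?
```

Trace:
`z = 22` → z = 22
`result = z // 2` → result = 11
So result = 11

Answer: 11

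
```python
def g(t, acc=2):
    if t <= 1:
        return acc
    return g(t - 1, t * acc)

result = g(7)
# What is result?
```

Accumulator trace (n, acc): (7, 2) -> (6, 14) -> (5, 84) -> (4, 420) -> (3, 1680) -> (2, 5040) -> (1, 10080) -> return 10080

Answer: 10080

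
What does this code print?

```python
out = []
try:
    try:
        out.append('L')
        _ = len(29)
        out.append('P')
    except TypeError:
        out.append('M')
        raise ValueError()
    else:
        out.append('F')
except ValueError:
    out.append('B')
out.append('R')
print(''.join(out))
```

Execution trace: 'L' (inner try body) → 'M' (inner except TypeError) → 'B' (outer except ValueError) → 'R' (after the try/except). Output: LMBR

Answer: LMBR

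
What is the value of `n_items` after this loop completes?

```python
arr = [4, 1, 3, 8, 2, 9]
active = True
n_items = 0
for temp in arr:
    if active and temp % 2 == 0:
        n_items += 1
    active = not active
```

Count even values at even positions
`n_items` takes the values: 0 → 1 → 2

Answer: 2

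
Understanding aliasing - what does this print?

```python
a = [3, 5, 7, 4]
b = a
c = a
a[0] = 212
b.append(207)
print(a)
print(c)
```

Key concept: multiple aliases.
Step by step:
`a = [3, 5, 7, 4]` → a = [3, 5, 7, 4]
`b = a` → b = [3, 5, 7, 4] (same object as a)
`c = a` → c = [3, 5, 7, 4] (same object as a, b)
`a[0] = 212` → a = [212, 5, 7, 4] (same object as b, c); b = [212, 5, 7, 4] (same object as a, c); c = [212, 5, 7, 4] (same object as a, b)
`b.append(207)` → a = [212, 5, 7, 4, 207] (same object as b, c); b = [212, 5, 7, 4, 207] (same object as a, c); c = [212, 5, 7, 4, 207] (same object as a, b)
`print(a)` → prints [212, 5, 7, 4, 207]
`print(c)` → prints [212, 5, 7, 4, 207]

Answer:
[212, 5, 7, 4, 207]
[212, 5, 7, 4, 207]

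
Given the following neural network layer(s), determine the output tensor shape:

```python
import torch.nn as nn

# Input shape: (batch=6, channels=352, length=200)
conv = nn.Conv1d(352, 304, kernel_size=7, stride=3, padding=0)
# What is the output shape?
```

Input: (6, 352, 200) -> Output: (6, 304, 65)

Answer: (6, 304, 65)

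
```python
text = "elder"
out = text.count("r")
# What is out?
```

Trace:
`text = "elder"` → text = 'elder'
`out = text.count("r")` → out = 1
So out = 1

Answer: 1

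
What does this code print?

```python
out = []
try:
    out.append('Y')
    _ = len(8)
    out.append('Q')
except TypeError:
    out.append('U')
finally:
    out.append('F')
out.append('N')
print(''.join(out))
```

Execution trace: 'Y' (try body) → 'U' (except TypeError) → 'F' (finally) → 'N' (after the try/except). Output: YUFN

Answer: YUFN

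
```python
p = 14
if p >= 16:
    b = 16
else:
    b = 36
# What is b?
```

Trace:
`p = 14` → p = 14
`if p >= 16: ...` → p >= 16 is False, take else branch → b = 36
So b = 36

Answer: 36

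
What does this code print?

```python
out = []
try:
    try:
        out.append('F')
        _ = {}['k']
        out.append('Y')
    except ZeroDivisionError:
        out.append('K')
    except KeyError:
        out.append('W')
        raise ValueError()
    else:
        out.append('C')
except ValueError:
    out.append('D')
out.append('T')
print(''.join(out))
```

Execution trace: 'F' (inner try body) → 'W' (inner except KeyError) → 'D' (outer except ValueError) → 'T' (after the try/except). Output: FWDT

Answer: FWDT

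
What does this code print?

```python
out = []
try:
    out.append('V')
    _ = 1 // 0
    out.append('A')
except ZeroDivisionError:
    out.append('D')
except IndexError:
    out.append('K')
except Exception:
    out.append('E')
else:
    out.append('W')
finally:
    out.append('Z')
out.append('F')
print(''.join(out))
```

Execution trace: 'V' (try body) → 'D' (except ZeroDivisionError) → 'Z' (finally) → 'F' (after the try/except). Output: VDZF

Answer: VDZF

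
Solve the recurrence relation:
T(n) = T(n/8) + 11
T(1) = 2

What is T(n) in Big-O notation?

Each step divides n by 8 and adds 11. After log_8(n) steps we reach T(1)=2. So T(n) = 11·log_8(n) + 2 = O(log n).

Answer: O(log n)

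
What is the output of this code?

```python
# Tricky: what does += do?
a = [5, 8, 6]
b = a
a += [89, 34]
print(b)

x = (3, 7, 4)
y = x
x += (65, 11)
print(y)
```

Key concept: += behavior differs for mutable vs immutable.
Step by step:
`a = [5, 8, 6]` → a = [5, 8, 6]
`b = a` → b = [5, 8, 6] (same object as a)
`a += [89, 34]` → a = [5, 8, 6, 89, 34] (same object as b); b = [5, 8, 6, 89, 34] (same object as a)
`print(b)` → prints [5, 8, 6, 89, 34]
`x = (3, 7, 4)` → x = (3, 7, 4)
`y = x` → y = (3, 7, 4)
`x += (65, 11)` → x = (3, 7, 4, 65, 11)
`print(y)` → prints (3, 7, 4)

Answer:
[5, 8, 6, 89, 34]
(3, 7, 4)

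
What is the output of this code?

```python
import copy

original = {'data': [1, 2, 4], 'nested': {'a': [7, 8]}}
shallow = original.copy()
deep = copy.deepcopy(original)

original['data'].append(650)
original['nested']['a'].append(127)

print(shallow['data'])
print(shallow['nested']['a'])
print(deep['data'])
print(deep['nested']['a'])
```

Key concept: comparing shallow vs deep copy.
Step by step:
`original = {'data': [1, 2, 4], 'nested': {'a': [7, 8]}}` → original = {'data': [1, 2, 4], 'nested': {'a': [7, 8]}}
`shallow = original.copy()` → shallow = {'data': [1, 2, 4], 'nested': {'a': [7, 8]}}
`deep = copy.deepcopy(original)` → deep = {'data': [1, 2, 4], 'nested': {'a': [7, 8]}}
`original['data'].append(650)` → original = {'data': [1, 2, 4, 650], 'nested': {'a': [7, 8]}}; shallow = {'data': [1, 2, 4, 650], 'nested': {'a': [7, 8]}}
`original['nested']['a'].append(127)` → original = {'data': [1, 2, 4, 650], 'nested': {'a': [7, 8, 127]}}; shallow = {'data': [1, 2, 4, 650], 'nested': {'a': [7, 8, 127]}}
`print(shallow['data'])` → prints [1, 2, 4, 650]
`print(shallow['nested']['a'])` → prints [7, 8, 127]
`print(deep['data'])` → prints [1, 2, 4]
`print(deep['nested']['a'])` → prints [7, 8]

Answer:
[1, 2, 4, 650]
[7, 8, 127]
[1, 2, 4]
[7, 8]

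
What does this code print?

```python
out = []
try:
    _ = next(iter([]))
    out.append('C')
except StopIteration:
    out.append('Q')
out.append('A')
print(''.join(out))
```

Execution trace: 'Q' (except StopIteration) → 'A' (after the try/except). Output: QA

Answer: QA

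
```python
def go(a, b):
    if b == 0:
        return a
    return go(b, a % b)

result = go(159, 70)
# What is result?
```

go(159, 70) -> go(70, 19) -> go(19, 13) -> go(13, 6) -> go(6, 1) -> go(1, 0) -> 1

Answer: 1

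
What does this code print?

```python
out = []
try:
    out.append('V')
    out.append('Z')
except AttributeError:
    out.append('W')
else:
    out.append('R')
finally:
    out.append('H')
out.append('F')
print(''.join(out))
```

Execution trace: 'V' (try body) → 'Z' (try body, no exception) → 'R' (else) → 'H' (finally) → 'F' (after the try/except). Output: VZRHF

Answer: VZRHF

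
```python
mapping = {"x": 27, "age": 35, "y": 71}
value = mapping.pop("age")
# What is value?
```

Trace:
`mapping = {"x": 27, "age": 35, "y": 71}` → mapping = {'x': 27, 'age': 35, 'y': 71}
`value = mapping.pop("age")` → mapping = {'x': 27, 'y': 71}; value = 35
So value = 35

Answer: 35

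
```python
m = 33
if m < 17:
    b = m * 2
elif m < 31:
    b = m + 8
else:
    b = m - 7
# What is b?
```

Trace:
`m = 33` → m = 33
`if m < 17: ...` → m < 17 is False, m < 31 is False, take else branch → b = 26
So b = 26

Answer: 26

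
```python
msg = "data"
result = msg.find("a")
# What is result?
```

Trace:
`msg = "data"` → msg = 'data'
`result = msg.find("a")` → result = 1
So result = 1

Answer: 1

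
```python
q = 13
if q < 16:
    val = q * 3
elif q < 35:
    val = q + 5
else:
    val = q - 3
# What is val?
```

Trace:
`q = 13` → q = 13
`if q < 16: ...` → q < 16 is True → val = 39
So val = 39

Answer: 39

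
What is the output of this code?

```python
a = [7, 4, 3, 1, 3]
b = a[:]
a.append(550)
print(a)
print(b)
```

Key concept: slice [:] creates copy.
Step by step:
`a = [7, 4, 3, 1, 3]` → a = [7, 4, 3, 1, 3]
`b = a[:]` → b = [7, 4, 3, 1, 3]
`a.append(550)` → a = [7, 4, 3, 1, 3, 550]
`print(a)` → prints [7, 4, 3, 1, 3, 550]
`print(b)` → prints [7, 4, 3, 1, 3]

Answer:
[7, 4, 3, 1, 3, 550]
[7, 4, 3, 1, 3]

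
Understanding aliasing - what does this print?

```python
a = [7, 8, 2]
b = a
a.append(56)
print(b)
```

Key concept: basic list aliasing.
Step by step:
`a = [7, 8, 2]` → a = [7, 8, 2]
`b = a` → b = [7, 8, 2] (same object as a)
`a.append(56)` → a = [7, 8, 2, 56] (same object as b); b = [7, 8, 2, 56] (same object as a)
`print(b)` → prints [7, 8, 2, 56]

Answer: [7, 8, 2, 56]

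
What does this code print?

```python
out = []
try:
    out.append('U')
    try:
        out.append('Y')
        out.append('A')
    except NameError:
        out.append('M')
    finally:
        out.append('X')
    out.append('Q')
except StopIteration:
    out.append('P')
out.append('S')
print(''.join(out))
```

Execution trace: 'U' (try body) → 'Y' (inner try body) → 'A' (inner try body, no exception) → 'X' (inner finally) → 'Q' (try body, no exception) → 'S' (after the try/except). Output: UYAXQS

Answer: UYAXQS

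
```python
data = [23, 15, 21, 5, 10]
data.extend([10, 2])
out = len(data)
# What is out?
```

Trace:
`data = [23, 15, 21, 5, 10]` → data = [23, 15, 21, 5, 10]
`data.extend([10, 2])` → data = [23, 15, 21, 5, 10, 10, 2]
`out = len(data)` → out = 7
So out = 7

Answer: 7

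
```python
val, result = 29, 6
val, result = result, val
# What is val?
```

Trace:
`val, result = 29, 6` → val = 29; result = 6
`val, result = result, val` → val = 6; result = 29
So val = 6

Answer: 6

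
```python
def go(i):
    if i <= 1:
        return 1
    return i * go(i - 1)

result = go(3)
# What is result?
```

go(3) = 3 * 2 * 1 = 6

Answer: 6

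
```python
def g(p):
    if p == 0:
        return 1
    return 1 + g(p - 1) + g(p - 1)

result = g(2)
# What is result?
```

g(p) = 1 + 2·g(p-1), g(0)=1. Closed form: (1+1)·2^2 - 1 = 7.

Answer: 7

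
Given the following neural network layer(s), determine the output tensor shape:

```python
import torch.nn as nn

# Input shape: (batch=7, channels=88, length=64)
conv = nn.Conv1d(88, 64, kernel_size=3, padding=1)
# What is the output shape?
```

Input: (7, 88, 64) -> Output: (7, 64, 64)

Answer: (7, 64, 64)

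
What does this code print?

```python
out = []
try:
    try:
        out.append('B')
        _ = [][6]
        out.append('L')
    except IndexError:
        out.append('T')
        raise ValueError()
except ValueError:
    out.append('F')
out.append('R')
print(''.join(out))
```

Execution trace: 'B' (inner try body) → 'T' (inner except IndexError) → 'F' (outer except ValueError) → 'R' (after the try/except). Output: BTFR

Answer: BTFR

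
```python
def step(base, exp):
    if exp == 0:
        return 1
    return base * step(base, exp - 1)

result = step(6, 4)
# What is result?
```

step(6, 4) = 6 * 6 * 6 * 6 = 1296

Answer: 1296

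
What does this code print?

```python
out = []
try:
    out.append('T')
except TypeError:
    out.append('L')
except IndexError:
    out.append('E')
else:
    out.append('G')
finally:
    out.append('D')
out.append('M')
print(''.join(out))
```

Execution trace: 'T' (try body, no exception) → 'G' (else) → 'D' (finally) → 'M' (after the try/except). Output: TGDM

Answer: TGDM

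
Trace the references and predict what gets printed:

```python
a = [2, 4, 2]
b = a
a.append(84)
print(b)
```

Key concept: basic list aliasing.
Step by step:
`a = [2, 4, 2]` → a = [2, 4, 2]
`b = a` → b = [2, 4, 2] (same object as a)
`a.append(84)` → a = [2, 4, 2, 84] (same object as b); b = [2, 4, 2, 84] (same object as a)
`print(b)` → prints [2, 4, 2, 84]

Answer: [2, 4, 2, 84]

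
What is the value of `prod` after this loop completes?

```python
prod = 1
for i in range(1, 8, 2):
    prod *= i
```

Product of 1, 3, 5, ... up to 7
`prod` takes the values: 1 → 3 → 15 → 105

Answer: 105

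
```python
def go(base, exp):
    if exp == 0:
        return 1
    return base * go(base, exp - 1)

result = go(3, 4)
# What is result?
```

go(3, 4) = 3 * 3 * 3 * 3 = 81

Answer: 81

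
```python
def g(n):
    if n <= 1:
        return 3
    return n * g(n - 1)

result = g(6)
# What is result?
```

g(6) = 6 * 5 * 4 * 3 * 2 * 3 = 2160

Answer: 2160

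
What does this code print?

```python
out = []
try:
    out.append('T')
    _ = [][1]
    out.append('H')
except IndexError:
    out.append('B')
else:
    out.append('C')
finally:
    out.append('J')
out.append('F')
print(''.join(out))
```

Execution trace: 'T' (try body) → 'B' (except IndexError) → 'J' (finally) → 'F' (after the try/except). Output: TBJF

Answer: TBJF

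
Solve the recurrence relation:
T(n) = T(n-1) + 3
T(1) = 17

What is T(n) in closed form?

Unrolling: T(n) = T(1) + 3·(n-1) = 17 + 3(n-1) = 3n + 14.

Answer: T(n) = 3n + 14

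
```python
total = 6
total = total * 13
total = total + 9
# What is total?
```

Trace:
`total = 6` → total = 6
`total = total * 13` → total = 78
`total = total + 9` → total = 87
So total = 87

Answer: 87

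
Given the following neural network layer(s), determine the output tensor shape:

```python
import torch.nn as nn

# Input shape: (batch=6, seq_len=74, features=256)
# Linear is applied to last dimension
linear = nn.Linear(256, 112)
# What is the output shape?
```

Input: (6, 74, 256) -> Output: (6, 74, 112)

Answer: (6, 74, 112)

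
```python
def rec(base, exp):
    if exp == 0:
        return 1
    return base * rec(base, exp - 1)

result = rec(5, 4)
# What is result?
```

rec(5, 4) = 5 * 5 * 5 * 5 = 625

Answer: 625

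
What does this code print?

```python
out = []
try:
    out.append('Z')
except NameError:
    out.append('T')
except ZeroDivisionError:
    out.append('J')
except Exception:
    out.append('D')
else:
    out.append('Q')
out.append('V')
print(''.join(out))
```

Execution trace: 'Z' (try body, no exception) → 'Q' (else) → 'V' (after the try/except). Output: ZQV

Answer: ZQV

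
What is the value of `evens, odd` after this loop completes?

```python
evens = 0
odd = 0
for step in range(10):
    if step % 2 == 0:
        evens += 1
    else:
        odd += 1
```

Count evens and odds in range(10)
`evens, odd` takes the values: (0, 0) → (1, 0) → (1, 1) → (2, 1) → (2, 2) → (3, 2) → (3, 3) → (4, 3) → (4, 4) → (5, 4) → (5, 5)

Answer: 5, 5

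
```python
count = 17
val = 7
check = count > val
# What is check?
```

Trace:
`count = 17` → count = 17
`val = 7` → val = 7
`check = count > val` → check = True
So check = True

Answer: True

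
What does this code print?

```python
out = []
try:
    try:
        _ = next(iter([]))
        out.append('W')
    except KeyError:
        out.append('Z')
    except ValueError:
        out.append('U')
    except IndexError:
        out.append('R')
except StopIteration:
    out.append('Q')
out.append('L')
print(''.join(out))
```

Execution trace: 'Q' (outer except StopIteration) → 'L' (after the try/except). Output: QL

Answer: QL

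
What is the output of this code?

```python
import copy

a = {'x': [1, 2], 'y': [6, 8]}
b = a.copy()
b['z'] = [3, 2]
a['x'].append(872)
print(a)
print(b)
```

Key concept: shallow copy of dict with mutable values.
Step by step:
`a = {'x': [1, 2], 'y': [6, 8]}` → a = {'x': [1, 2], 'y': [6, 8]}
`b = a.copy()` → b = {'x': [1, 2], 'y': [6, 8]}
`b['z'] = [3, 2]` → b = {'x': [1, 2], 'y': [6, 8], 'z': [3, 2]}
`a['x'].append(872)` → a = {'x': [1, 2, 872], 'y': [6, 8]}; b = {'x': [1, 2, 872], 'y': [6, 8], 'z': [3, 2]}
`print(a)` → prints {'x': [1, 2, 872], 'y': [6, 8]}
`print(b)` → prints {'x': [1, 2, 872], 'y': [6, 8], 'z': [3, 2]}

Answer:
{'x': [1, 2, 872], 'y': [6, 8]}
{'x': [1, 2, 872], 'y': [6, 8], 'z': [3, 2]}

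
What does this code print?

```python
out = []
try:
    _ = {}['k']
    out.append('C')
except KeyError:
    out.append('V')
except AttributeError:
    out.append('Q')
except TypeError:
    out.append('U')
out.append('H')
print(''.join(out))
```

Execution trace: 'V' (except KeyError) → 'H' (after the try/except). Output: VH

Answer: VH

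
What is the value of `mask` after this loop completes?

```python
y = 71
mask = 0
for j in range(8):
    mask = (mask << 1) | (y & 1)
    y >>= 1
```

Reverse lowest 8 bits of 71
`mask` takes the values: 0 → 1 → 3 → 7 → 14 → 28 → 56 → 113 → 226

Answer: 226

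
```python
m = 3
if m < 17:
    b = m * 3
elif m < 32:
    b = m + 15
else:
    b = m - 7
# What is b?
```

Trace:
`m = 3` → m = 3
`if m < 17: ...` → m < 17 is True → b = 9
So b = 9

Answer: 9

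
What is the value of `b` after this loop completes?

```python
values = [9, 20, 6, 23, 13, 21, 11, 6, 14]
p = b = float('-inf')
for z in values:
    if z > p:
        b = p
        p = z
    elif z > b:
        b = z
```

Second largest (with repeats) in [9, 20, 6, 23, 13, 21, 11, 6, 14]
`b` takes the values: -inf → 9 → 20 → 21

Answer: 21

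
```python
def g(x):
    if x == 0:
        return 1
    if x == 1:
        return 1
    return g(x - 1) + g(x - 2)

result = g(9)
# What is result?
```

Build up from base cases: g(0)=1, g(1)=1, g(2)=2, g(3)=3, g(4)=5, g(5)=8, g(6)=13, ..., g(9)=55

Answer: 55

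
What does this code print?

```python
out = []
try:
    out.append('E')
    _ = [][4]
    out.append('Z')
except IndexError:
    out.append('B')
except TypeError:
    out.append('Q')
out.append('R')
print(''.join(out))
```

Execution trace: 'E' (try body) → 'B' (except IndexError) → 'R' (after the try/except). Output: EBR

Answer: EBR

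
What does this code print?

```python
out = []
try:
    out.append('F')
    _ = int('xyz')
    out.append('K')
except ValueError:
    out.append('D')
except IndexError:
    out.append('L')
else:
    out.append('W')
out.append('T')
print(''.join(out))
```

Execution trace: 'F' (try body) → 'D' (except ValueError) → 'T' (after the try/except). Output: FDT

Answer: FDT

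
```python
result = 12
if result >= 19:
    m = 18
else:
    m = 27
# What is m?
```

Trace:
`result = 12` → result = 12
`if result >= 19: ...` → result >= 19 is False, take else branch → m = 27
So m = 27

Answer: 27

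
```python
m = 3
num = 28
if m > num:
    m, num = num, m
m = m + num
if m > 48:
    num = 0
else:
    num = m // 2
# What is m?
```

Trace:
`m = 3` → m = 3
`num = 28` → num = 28
`if m > num: ...` → m > num is False → no variable changes
`m = m + num` → m = 31
`if m > 48: ...` → m > 48 is False, take else branch → num = 15
So m = 31

Answer: 31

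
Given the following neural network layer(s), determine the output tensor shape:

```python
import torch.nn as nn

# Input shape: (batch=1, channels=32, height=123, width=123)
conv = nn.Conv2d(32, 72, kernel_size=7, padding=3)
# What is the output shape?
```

Input: (1, 32, 123, 123) -> Output: (1, 72, 123, 123)

Answer: (1, 72, 123, 123)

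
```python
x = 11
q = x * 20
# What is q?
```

Trace:
`x = 11` → x = 11
`q = x * 20` → q = 220
So q = 220

Answer: 220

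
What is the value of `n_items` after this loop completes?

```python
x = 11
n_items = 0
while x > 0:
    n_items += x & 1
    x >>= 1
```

Count set bits in 11 (binary: 0b1011)
`n_items` takes the values: 0 → 1 → 2 → 3

Answer: 3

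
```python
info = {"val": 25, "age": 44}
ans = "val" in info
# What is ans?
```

Trace:
`info = {"val": 25, "age": 44}` → info = {'val': 25, 'age': 44}
`ans = "val" in info` → ans = True
So ans = True

Answer: True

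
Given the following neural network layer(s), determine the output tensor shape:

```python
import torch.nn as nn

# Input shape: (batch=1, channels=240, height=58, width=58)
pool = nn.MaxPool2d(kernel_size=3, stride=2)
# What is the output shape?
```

Input: (1, 240, 58, 58) -> Output: (1, 240, 28, 28)

Answer: (1, 240, 28, 28)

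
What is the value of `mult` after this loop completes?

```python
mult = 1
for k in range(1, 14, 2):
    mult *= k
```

Product of 1, 3, 5, ... up to 13
`mult` takes the values: 1 → 3 → 15 → 105 → 945 → 10395 → 135135

Answer: 135135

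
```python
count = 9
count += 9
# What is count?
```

Trace:
`count = 9` → count = 9
`count += 9` → count = 18
So count = 18

Answer: 18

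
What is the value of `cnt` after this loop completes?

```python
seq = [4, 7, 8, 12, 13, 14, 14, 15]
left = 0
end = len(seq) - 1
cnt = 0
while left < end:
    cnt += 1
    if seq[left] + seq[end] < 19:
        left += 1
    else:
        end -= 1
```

Steps to find pair summing to 19
`cnt` takes the values: 0 → 1 → 2 → 3 → 4 → 5 → 6 → 7

Answer: 7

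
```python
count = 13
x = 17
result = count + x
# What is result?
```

Trace:
`count = 13` → count = 13
`x = 17` → x = 17
`result = count + x` → result = 30
So result = 30

Answer: 30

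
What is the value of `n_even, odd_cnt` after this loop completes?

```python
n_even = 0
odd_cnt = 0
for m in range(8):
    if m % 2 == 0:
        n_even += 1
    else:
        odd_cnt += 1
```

Count evens and odds in range(8)
`n_even, odd_cnt` takes the values: (0, 0) → (1, 0) → (1, 1) → (2, 1) → (2, 2) → (3, 2) → (3, 3) → (4, 3) → (4, 4)

Answer: 4, 4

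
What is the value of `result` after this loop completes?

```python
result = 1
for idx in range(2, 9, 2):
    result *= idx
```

Product of even numbers 2 to 8
`result` takes the values: 1 → 2 → 8 → 48 → 384

Answer: 384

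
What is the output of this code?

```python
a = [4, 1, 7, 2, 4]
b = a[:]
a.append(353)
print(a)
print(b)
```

Key concept: slice [:] creates copy.
Step by step:
`a = [4, 1, 7, 2, 4]` → a = [4, 1, 7, 2, 4]
`b = a[:]` → b = [4, 1, 7, 2, 4]
`a.append(353)` → a = [4, 1, 7, 2, 4, 353]
`print(a)` → prints [4, 1, 7, 2, 4, 353]
`print(b)` → prints [4, 1, 7, 2, 4]

Answer:
[4, 1, 7, 2, 4, 353]
[4, 1, 7, 2, 4]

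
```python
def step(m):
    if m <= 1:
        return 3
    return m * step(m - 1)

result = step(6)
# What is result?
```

step(6) = 6 * 5 * 4 * 3 * 2 * 3 = 2160

Answer: 2160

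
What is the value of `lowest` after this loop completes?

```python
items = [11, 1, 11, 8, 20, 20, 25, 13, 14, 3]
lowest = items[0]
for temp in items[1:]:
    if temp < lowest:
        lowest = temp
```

Minimum of [11, 1, 11, 8, 20, 20, 25, 13, 14, 3]
`lowest` takes the values: 11 → 1

Answer: 1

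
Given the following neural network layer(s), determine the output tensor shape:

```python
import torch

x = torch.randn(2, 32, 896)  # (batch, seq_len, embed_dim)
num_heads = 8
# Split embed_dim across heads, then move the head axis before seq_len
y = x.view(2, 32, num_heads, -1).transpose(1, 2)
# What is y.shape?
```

Input: (2, 32, 896) -> head_dim = 896 // 8 = 112; after view: (2, 32, 8, 112) -> after transpose(1, 2): (2, 8, 32, 112) -> Output: (2, 8, 32, 112)

Answer: (2, 8, 32, 112)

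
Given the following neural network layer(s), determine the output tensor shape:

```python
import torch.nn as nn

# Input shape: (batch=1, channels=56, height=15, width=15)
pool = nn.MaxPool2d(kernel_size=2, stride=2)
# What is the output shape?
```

Input: (1, 56, 15, 15) -> Output: (1, 56, 7, 7)

Answer: (1, 56, 7, 7)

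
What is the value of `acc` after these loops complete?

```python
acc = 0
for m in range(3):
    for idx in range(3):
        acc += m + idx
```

Sum of all m+idx for m,idx in 3x3
`acc` takes the values: 0 → 1 → 3 → 4 → 6 → 9 → 11 → 14 → 18

Answer: 18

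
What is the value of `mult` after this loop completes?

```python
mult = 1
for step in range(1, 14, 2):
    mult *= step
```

Product of 1, 3, 5, ... up to 13
`mult` takes the values: 1 → 3 → 15 → 105 → 945 → 10395 → 135135

Answer: 135135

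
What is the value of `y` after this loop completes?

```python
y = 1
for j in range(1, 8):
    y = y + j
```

Start at 1, add 1 through 7
`y` takes the values: 1 → 2 → 4 → 7 → 11 → 16 → 22 → 29

Answer: 29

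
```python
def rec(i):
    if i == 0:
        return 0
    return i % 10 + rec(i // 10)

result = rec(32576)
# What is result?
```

Sum of digits of 32576: 6 + 7 + 5 + 2 + 3 = 23

Answer: 23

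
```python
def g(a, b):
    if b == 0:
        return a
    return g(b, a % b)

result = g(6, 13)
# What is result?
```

g(6, 13) -> g(13, 6) -> g(6, 1) -> g(1, 0) -> 1

Answer: 1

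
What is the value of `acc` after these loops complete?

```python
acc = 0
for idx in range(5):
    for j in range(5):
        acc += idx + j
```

Sum of all idx+j for idx,j in 5x5
`acc` takes the values: 0 → 1 → 3 → 6 → 10 → 11 → 13 → 16 → 20 → 25 → 27 → 30 → 34 → 39 → 45 → 48 → 52 → 57 → 63 → 70 → 74 → 79 → 85 → 92 → 100

Answer: 100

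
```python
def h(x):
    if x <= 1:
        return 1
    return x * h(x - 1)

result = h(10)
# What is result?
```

h(10) = 10 * 9 * 8 * 7 * 6 * 5 * 4 * 3 * 2 * 1 = 3628800

Answer: 3628800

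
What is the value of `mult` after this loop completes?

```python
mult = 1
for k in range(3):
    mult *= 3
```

3^3 = 27
`mult` takes the values: 1 → 3 → 9 → 27

Answer: 27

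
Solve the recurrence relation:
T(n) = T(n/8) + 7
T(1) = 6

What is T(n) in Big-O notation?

Each step divides n by 8 and adds 7. After log_8(n) steps we reach T(1)=6. So T(n) = 7·log_8(n) + 6 = O(log n).

Answer: O(log n)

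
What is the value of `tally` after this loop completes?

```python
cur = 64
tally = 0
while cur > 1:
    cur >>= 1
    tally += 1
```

Count right shifts until 1
`tally` takes the values: 0 → 1 → 2 → 3 → 4 → 5 → 6

Answer: 6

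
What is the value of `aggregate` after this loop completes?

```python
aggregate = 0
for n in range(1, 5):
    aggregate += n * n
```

Sum of squares 1² to 4² = 30
`aggregate` takes the values: 0 → 1 → 5 → 14 → 30

Answer: 30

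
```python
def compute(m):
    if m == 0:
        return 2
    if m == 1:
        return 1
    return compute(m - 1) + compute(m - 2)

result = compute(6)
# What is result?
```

Build up from base cases: compute(0)=2, compute(1)=1, compute(2)=3, compute(3)=4, compute(4)=7, compute(5)=11, compute(6)=18

Answer: 18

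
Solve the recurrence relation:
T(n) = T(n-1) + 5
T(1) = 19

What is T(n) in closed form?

Unrolling: T(n) = T(1) + 5·(n-1) = 19 + 5(n-1) = 5n + 14.

Answer: T(n) = 5n + 14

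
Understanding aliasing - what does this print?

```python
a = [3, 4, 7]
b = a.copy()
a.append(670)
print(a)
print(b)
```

Key concept: list.copy() creates independent copy.
Step by step:
`a = [3, 4, 7]` → a = [3, 4, 7]
`b = a.copy()` → b = [3, 4, 7]
`a.append(670)` → a = [3, 4, 7, 670]
`print(a)` → prints [3, 4, 7, 670]
`print(b)` → prints [3, 4, 7]

Answer:
[3, 4, 7, 670]
[3, 4, 7]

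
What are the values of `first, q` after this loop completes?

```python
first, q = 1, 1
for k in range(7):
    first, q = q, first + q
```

Fibonacci: after 7 iterations
`first, q` takes the values: (1, 1) → (1, 2) → (2, 3) → (3, 5) → (5, 8) → (8, 13) → (13, 21) → (21, 34)

Answer: 21, 34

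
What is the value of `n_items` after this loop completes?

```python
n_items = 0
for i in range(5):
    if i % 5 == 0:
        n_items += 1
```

Count numbers divisible by 5 in range(5)
`n_items` takes the values: 0 → 1

Answer: 1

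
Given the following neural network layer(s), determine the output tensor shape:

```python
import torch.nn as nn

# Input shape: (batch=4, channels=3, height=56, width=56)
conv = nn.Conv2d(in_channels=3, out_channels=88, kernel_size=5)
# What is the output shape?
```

Input: (4, 3, 56, 56) -> Output: (4, 88, 52, 52)

Answer: (4, 88, 52, 52)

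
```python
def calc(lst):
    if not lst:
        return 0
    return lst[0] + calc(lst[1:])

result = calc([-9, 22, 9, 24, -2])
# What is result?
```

(-9) + 22 + 9 + 24 + (-2) + 0 = 44

Answer: 44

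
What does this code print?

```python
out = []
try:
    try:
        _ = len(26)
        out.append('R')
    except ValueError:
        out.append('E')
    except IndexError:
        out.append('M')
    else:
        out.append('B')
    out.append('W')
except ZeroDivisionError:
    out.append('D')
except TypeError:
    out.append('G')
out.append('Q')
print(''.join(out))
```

Execution trace: 'G' (except TypeError) → 'Q' (after the try/except). Output: GQ

Answer: GQ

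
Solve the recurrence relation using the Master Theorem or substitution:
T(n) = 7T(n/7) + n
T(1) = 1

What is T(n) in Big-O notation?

By Master Theorem: a=7, b=7, f(n)=n. Since log_7(7) = 1 and f(n) = Θ(n^1), Case 2 applies. T(n) = O(n log n).

Answer: O(n log n)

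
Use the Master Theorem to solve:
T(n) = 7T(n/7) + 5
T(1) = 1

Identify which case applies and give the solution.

a=7, b=7, f(n)=5. log_7(7) = 1. Since c=0 < 1, Case 1 applies: T(n) = Θ(n^log_b(a)) = O(n).

Answer: O(n) - Case 1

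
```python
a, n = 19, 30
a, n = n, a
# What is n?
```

Trace:
`a, n = 19, 30` → a = 19; n = 30
`a, n = n, a` → a = 30; n = 19
So n = 19

Answer: 19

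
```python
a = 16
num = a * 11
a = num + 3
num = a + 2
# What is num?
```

Trace:
`a = 16` → a = 16
`num = a * 11` → num = 176
`a = num + 3` → a = 179
`num = a + 2` → num = 181
So num = 181

Answer: 181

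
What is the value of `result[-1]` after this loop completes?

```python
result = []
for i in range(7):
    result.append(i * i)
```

Last element of squares 0 to 6
`result` takes the values: [] → [0] → [0, 1] → [0, 1, 4] → [0, 1, 4, 9] → [0, 1, 4, 9, 16] → [0, 1, 4, 9, 16, 25] → [0, 1, 4, 9, 16, 25, 36]
So `result[-1]` = 36

Answer: 36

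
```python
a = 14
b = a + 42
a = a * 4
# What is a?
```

Trace:
`a = 14` → a = 14
`b = a + 42` → b = 56
`a = a * 4` → a = 56
So a = 56

Answer: 56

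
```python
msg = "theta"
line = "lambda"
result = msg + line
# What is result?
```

Trace:
`msg = "theta"` → msg = 'theta'
`line = "lambda"` → line = 'lambda'
`result = msg + line` → result = 'thetalambda'
So result = 'thetalambda'

Answer: 'thetalambda'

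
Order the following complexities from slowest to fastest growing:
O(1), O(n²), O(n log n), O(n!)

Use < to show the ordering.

Ordered by growth rate: O(1) < O(n log n) < O(n²) < O(n!)

Answer: O(1) < O(n log n) < O(n²) < O(n!)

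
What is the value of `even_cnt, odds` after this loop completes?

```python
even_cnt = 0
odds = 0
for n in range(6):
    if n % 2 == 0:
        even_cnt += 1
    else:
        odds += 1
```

Count evens and odds in range(6)
`even_cnt, odds` takes the values: (0, 0) → (1, 0) → (1, 1) → (2, 1) → (2, 2) → (3, 2) → (3, 3)

Answer: 3, 3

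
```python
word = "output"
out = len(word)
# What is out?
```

Trace:
`word = "output"` → word = 'output'
`out = len(word)` → out = 6
So out = 6

Answer: 6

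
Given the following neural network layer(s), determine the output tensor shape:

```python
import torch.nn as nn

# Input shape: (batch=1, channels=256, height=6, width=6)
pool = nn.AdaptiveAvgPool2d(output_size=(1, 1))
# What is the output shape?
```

Input: (1, 256, 6, 6) -> Output: (1, 256, 1, 1)

Answer: (1, 256, 1, 1)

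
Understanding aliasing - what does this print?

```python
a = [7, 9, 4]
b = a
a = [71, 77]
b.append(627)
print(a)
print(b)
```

Key concept: rebinding vs mutation: a is rebound to a new list, b still points at the original.
Step by step:
`a = [7, 9, 4]` → a = [7, 9, 4]
`b = a` → b = [7, 9, 4] (same object as a)
`a = [71, 77]` → a = [71, 77]
`b.append(627)` → b = [7, 9, 4, 627]
`print(a)` → prints [71, 77]
`print(b)` → prints [7, 9, 4, 627]

Answer:
[71, 77]
[7, 9, 4, 627]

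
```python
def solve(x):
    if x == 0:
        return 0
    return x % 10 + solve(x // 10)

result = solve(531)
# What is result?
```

Sum of digits of 531: 1 + 3 + 5 = 9

Answer: 9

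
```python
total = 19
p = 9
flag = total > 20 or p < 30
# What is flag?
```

Trace:
`total = 19` → total = 19
`p = 9` → p = 9
`flag = total > 20 or p < 30` → flag = True
So flag = True

Answer: True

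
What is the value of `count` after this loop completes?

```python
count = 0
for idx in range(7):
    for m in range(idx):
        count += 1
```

Triangle number: 0+1+2+...+6
`count` takes the values: 0 → 1 → 2 → 3 → 4 → 5 → 6 → 7 → 8 → 9 → 10 → 11 → 12 → 13 → 14 → 15 → 16 → 17 → 18 → 19 → 20 → 21

Answer: 21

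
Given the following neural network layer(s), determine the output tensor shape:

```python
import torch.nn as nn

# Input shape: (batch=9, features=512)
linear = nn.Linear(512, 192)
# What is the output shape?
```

Input: (9, 512) -> Output: (9, 192)

Answer: (9, 192)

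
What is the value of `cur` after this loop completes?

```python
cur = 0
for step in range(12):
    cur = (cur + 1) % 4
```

Increment mod 4, 12 times = 0
`cur` takes the values: 0 → 1 → 2 → 3 → 0 → 1 → 2 → 3 → 0 → 1 → 2 → 3 → 0

Answer: 0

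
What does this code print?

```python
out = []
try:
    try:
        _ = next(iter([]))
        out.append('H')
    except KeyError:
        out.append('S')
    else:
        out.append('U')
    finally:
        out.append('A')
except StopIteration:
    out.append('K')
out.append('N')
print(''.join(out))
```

Execution trace: 'A' (finally) → 'K' (outer except StopIteration) → 'N' (after the try/except). Output: AKN

Answer: AKN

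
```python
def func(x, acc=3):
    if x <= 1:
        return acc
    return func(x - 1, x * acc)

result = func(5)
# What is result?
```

Accumulator trace (n, acc): (5, 3) -> (4, 15) -> (3, 60) -> (2, 180) -> (1, 360) -> return 360

Answer: 360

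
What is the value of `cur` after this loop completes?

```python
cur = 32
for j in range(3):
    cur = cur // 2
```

Halve 3 times: 32 // 2^3 = 4
`cur` takes the values: 32 → 16 → 8 → 4

Answer: 4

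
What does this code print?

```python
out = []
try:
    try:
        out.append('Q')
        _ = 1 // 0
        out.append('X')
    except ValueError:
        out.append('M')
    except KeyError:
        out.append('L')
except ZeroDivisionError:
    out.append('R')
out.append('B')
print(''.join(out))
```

Execution trace: 'Q' (inner try body) → 'R' (outer except ZeroDivisionError) → 'B' (after the try/except). Output: QRB

Answer: QRB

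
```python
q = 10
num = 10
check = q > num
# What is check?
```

Trace:
`q = 10` → q = 10
`num = 10` → num = 10
`check = q > num` → check = False
So check = False

Answer: False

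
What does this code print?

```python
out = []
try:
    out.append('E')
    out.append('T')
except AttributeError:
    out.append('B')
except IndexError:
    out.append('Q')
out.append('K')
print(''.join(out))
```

Execution trace: 'E' (try body) → 'T' (try body, no exception) → 'K' (after the try/except). Output: ETK

Answer: ETK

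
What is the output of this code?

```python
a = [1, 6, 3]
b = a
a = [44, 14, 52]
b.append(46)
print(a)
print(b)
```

Key concept: rebinding vs mutation: a is rebound to a new list, b still points at the original.
Step by step:
`a = [1, 6, 3]` → a = [1, 6, 3]
`b = a` → b = [1, 6, 3] (same object as a)
`a = [44, 14, 52]` → a = [44, 14, 52]
`b.append(46)` → b = [1, 6, 3, 46]
`print(a)` → prints [44, 14, 52]
`print(b)` → prints [1, 6, 3, 46]

Answer:
[44, 14, 52]
[1, 6, 3, 46]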